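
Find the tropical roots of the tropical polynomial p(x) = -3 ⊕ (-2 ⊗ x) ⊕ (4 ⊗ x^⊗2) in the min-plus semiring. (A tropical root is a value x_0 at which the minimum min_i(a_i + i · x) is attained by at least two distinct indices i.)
Roots: {-6, -1}

Each tropical root is a break point of the lower envelope of the lines y = a_i + i · x (there are 3 lines, with slopes 0, 1, ..., 2). Only the lines that attain the minimum somewhere contribute to roots; other lines are dominated. Here the surviving (envelope) indices are i = 2, i = 1, i = 0.
Intersections between consecutive envelope lines give the roots: for adjacent envelope indices i < j the intersection is x = (a_i − a_j) / (j − i). Reading off the sorted break points: {-6, -1}.
Verification: at each break x_0, at least two indices attain the minimum of min_i(a_i + i · x_0).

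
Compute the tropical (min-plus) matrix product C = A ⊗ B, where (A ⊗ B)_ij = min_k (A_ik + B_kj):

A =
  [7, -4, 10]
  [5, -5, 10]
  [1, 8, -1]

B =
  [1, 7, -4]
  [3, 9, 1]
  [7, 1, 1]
A ⊗ B =
  [-1, 5, -3]
  [-2, 4, -4]
  [2, 0, -3]

Apply the min-plus product entry-by-entry:
  C[0][0] = min over k of (A[0][0] + B[0][0] = 7 + 1 = 8, A[0][1] + B[1][0] = -4 + 3 = -1, A[0][2] + B[2][0] = 10 + 7 = 17) = -1 (attained at k = 1)
  C[0][1] = min over k of (A[0][0] + B[0][1] = 7 + 7 = 14, A[0][1] + B[1][1] = -4 + 9 = 5, A[0][2] + B[2][1] = 10 + 1 = 11) = 5 (attained at k = 1)
  C[0][2] = min over k of (A[0][0] + B[0][2] = 7 + -4 = 3, A[0][1] + B[1][2] = -4 + 1 = -3, A[0][2] + B[2][2] = 10 + 1 = 11) = -3 (attained at k = 1)
  C[1][0] = min over k of (A[1][0] + B[0][0] = 5 + 1 = 6, A[1][1] + B[1][0] = -5 + 3 = -2, A[1][2] + B[2][0] = 10 + 7 = 17) = -2 (attained at k = 1)
  C[1][1] = min over k of (A[1][0] + B[0][1] = 5 + 7 = 12, A[1][1] + B[1][1] = -5 + 9 = 4, A[1][2] + B[2][1] = 10 + 1 = 11) = 4 (attained at k = 1)
  C[1][2] = min over k of (A[1][0] + B[0][2] = 5 + -4 = 1, A[1][1] + B[1][2] = -5 + 1 = -4, A[1][2] + B[2][2] = 10 + 1 = 11) = -4 (attained at k = 1)
  C[2][0] = min over k of (A[2][0] + B[0][0] = 1 + 1 = 2, A[2][1] + B[1][0] = 8 + 3 = 11, A[2][2] + B[2][0] = -1 + 7 = 6) = 2 (attained at k = 0)
  C[2][1] = min over k of (A[2][0] + B[0][1] = 1 + 7 = 8, A[2][1] + B[1][1] = 8 + 9 = 17, A[2][2] + B[2][1] = -1 + 1 = 0) = 0 (attained at k = 2)
  C[2][2] = min over k of (A[2][0] + B[0][2] = 1 + -4 = -3, A[2][1] + B[1][2] = 8 + 1 = 9, A[2][2] + B[2][2] = -1 + 1 = 0) = -3 (attained at k = 0)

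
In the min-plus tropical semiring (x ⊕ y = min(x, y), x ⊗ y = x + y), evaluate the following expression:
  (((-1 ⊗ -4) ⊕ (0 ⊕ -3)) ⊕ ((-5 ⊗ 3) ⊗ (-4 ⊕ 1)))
(((-1 ⊗ -4) ⊕ (0 ⊕ -3)) ⊕ ((-5 ⊗ 3) ⊗ (-4 ⊕ 1))) = -6

Expand innermost to outermost. Recall ⊕ takes the minimum of its arguments and ⊗ takes their sum. Working out the expression (((-1 ⊗ -4) ⊕ (0 ⊕ -3)) ⊕ ((-5 ⊗ 3) ⊗ (-4 ⊕ 1))) gives -6.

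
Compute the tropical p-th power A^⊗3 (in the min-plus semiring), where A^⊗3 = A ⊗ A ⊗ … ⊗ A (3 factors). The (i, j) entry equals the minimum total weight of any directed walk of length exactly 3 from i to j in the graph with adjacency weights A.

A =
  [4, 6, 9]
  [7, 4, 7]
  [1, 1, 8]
A^⊗3 =
  [12, 14, 17]
  [12, 12, 15]
  [9, 9, 12]

Each entry (A^⊗3)_ij equals the minimum over all length-3 walks i = v_0 → v_1 → … → v_3 = j of Σ_t A[v_t][v_{t+1}]. For example, for (i, j) = (0, 2) we minimise over 9 possible intermediate vertex sequences; the minimum is 17, attained along the walk 0 → 0 → 0 → 2.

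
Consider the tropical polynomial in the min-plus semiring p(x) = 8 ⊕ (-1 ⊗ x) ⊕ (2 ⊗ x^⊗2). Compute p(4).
p(4) = 3

A tropical monomial a ⊗ x^⊗i evaluates to a + i · x. Evaluating each term at x = 4:
  Term 0 contributes 8 + 0 · 4 = 8
  Term 1 contributes -1 + 1 · 4 = 3
  Term 2 contributes 2 + 2 · 4 = 10
p(4) = ⊕ of these = min[8, 3, 10] = 3.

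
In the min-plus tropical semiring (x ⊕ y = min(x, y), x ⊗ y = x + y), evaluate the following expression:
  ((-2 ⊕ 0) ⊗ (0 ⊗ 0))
((-2 ⊕ 0) ⊗ (0 ⊗ 0)) = -2

Expand innermost to outermost. Recall ⊕ takes the minimum of its arguments and ⊗ takes their sum. Working out the expression ((-2 ⊕ 0) ⊗ (0 ⊗ 0)) gives -2.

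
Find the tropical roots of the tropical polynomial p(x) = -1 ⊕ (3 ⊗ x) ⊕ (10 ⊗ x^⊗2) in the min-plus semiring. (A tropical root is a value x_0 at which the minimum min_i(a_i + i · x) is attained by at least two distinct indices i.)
Roots: {-7, -4}

Each tropical root is a break point of the lower envelope of the lines y = a_i + i · x (there are 3 lines, with slopes 0, 1, ..., 2). Only the lines that attain the minimum somewhere contribute to roots; other lines are dominated. Here the surviving (envelope) indices are i = 2, i = 1, i = 0.
Intersections between consecutive envelope lines give the roots: for adjacent envelope indices i < j the intersection is x = (a_i − a_j) / (j − i). Reading off the sorted break points: {-7, -4}.
Verification: at each break x_0, at least two indices attain the minimum of min_i(a_i + i · x_0).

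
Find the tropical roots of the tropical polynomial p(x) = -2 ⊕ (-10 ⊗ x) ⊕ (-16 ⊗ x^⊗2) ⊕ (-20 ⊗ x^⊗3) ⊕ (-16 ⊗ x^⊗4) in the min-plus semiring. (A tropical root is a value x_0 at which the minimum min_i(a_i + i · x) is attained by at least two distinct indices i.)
Roots: {-4, 4, 6, 8}

Each tropical root is a break point of the lower envelope of the lines y = a_i + i · x (there are 5 lines, with slopes 0, 1, ..., 4). Only the lines that attain the minimum somewhere contribute to roots; other lines are dominated. Here the surviving (envelope) indices are i = 4, i = 3, i = 2, i = 1, i = 0.
Intersections between consecutive envelope lines give the roots: for adjacent envelope indices i < j the intersection is x = (a_i − a_j) / (j − i). Reading off the sorted break points: {-4, 4, 6, 8}.
Verification: at each break x_0, at least two indices attain the minimum of min_i(a_i + i · x_0).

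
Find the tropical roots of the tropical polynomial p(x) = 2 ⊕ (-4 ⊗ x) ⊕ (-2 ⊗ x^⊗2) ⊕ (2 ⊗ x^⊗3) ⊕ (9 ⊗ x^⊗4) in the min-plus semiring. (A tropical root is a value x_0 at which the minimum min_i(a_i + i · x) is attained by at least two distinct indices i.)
Roots: {-7, -4, -2, 6}

Each tropical root is a break point of the lower envelope of the lines y = a_i + i · x (there are 5 lines, with slopes 0, 1, ..., 4). Only the lines that attain the minimum somewhere contribute to roots; other lines are dominated. Here the surviving (envelope) indices are i = 4, i = 3, i = 2, i = 1, i = 0.
Intersections between consecutive envelope lines give the roots: for adjacent envelope indices i < j the intersection is x = (a_i − a_j) / (j − i). Reading off the sorted break points: {-7, -4, -2, 6}.
Verification: at each break x_0, at least two indices attain the minimum of min_i(a_i + i · x_0).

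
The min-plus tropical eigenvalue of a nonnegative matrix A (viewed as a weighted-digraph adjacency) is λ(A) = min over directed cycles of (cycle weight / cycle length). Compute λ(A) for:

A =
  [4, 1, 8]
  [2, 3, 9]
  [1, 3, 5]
λ(A) = 3/2

Enumerate directed cycles and compute their means (weight / length). Sample:
  cycle 0 → 0: weight = 4, length = 1, mean = 4/1 ≈ 4.000
  cycle 1 → 1: weight = 3, length = 1, mean = 3/1 ≈ 3.000
  cycle 2 → 2: weight = 5, length = 1, mean = 5/1 ≈ 5.000
  cycle 0 → 1 → 0: weight = 3, length = 2, mean = 3/2 ≈ 1.500
  cycle 0 → 2 → 0: weight = 9, length = 2, mean = 9/2 ≈ 4.500
  cycle 1 → 0 → 1: weight = 3, length = 2, mean = 3/2 ≈ 1.500
Minimum mean = 1.500, attained e.g. along the cycle 0 → 1 → 0 with weight 3 and length 2. So λ(A) = 3/2 = 3/2.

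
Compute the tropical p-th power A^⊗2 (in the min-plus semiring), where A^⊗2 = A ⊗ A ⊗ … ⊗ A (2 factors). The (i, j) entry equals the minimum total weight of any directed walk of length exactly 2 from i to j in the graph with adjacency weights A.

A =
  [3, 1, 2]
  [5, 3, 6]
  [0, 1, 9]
A^⊗2 =
  [2, 3, 5]
  [6, 6, 7]
  [3, 1, 2]

Each entry (A^⊗2)_ij equals the minimum over all length-2 walks i = v_0 → v_1 → … → v_2 = j of Σ_t A[v_t][v_{t+1}]. For example, for (i, j) = (0, 2) we minimise over 3 possible intermediate vertex sequences; the minimum is 5, attained along the walk 0 → 0 → 2.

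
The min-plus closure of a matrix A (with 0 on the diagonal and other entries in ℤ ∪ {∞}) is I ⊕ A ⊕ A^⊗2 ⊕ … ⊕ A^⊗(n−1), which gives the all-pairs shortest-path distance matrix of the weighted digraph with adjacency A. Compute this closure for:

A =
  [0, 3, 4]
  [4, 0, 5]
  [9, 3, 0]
Closure =
  [0, 3, 4]
  [4, 0, 5]
  [7, 3, 0]

This is the Floyd-Warshall all-pairs shortest-path computation. For each intermediate vertex k = 0, 1, …, 2, update dist[i][j] ← min(dist[i][j], dist[i][k] + dist[k][j]). The final matrix gives, for each (i, j), the minimum total weight of any directed path from i to j (possibly empty when i = j).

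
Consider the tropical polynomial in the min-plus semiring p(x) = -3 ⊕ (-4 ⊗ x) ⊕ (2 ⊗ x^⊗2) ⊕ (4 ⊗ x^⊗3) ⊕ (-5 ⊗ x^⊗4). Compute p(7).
p(7) = -3

A tropical monomial a ⊗ x^⊗i evaluates to a + i · x. Evaluating each term at x = 7:
  Term 0 contributes -3 + 0 · 7 = -3
  Term 1 contributes -4 + 1 · 7 = 3
  Term 2 contributes 2 + 2 · 7 = 16
  Term 3 contributes 4 + 3 · 7 = 25
  Term 4 contributes -5 + 4 · 7 = 23
p(7) = ⊕ of these = min[-3, 3, 16, 25, 23] = -3.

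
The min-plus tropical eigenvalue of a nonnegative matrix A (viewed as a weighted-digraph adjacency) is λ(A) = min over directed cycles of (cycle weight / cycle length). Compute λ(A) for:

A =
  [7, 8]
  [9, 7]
λ(A) = 7

Enumerate directed cycles and compute their means (weight / length). Sample:
  cycle 0 → 0: weight = 7, length = 1, mean = 7/1 ≈ 7.000
  cycle 1 → 1: weight = 7, length = 1, mean = 7/1 ≈ 7.000
  cycle 0 → 1 → 0: weight = 17, length = 2, mean = 17/2 ≈ 8.500
  cycle 1 → 0 → 1: weight = 17, length = 2, mean = 17/2 ≈ 8.500
Minimum mean = 7.000, attained e.g. along the cycle 0 → 0 with weight 7 and length 1. So λ(A) = 7/1 = 7.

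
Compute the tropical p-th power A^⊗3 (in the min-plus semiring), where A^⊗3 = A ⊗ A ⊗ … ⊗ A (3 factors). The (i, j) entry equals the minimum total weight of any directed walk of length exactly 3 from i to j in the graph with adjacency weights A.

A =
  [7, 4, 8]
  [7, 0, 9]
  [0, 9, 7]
A^⊗3 =
  [11, 4, 13]
  [7, 0, 9]
  [8, 4, 13]

Each entry (A^⊗3)_ij equals the minimum over all length-3 walks i = v_0 → v_1 → … → v_3 = j of Σ_t A[v_t][v_{t+1}]. For example, for (i, j) = (0, 2) we minimise over 9 possible intermediate vertex sequences; the minimum is 13, attained along the walk 0 → 1 → 1 → 2.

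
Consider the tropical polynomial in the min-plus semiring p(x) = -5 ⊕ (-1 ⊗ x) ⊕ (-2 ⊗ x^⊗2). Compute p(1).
p(1) = -5

A tropical monomial a ⊗ x^⊗i evaluates to a + i · x. Evaluating each term at x = 1:
  Term 0 contributes -5 + 0 · 1 = -5
  Term 1 contributes -1 + 1 · 1 = 0
  Term 2 contributes -2 + 2 · 1 = 0
p(1) = ⊕ of these = min[-5, 0, 0] = -5.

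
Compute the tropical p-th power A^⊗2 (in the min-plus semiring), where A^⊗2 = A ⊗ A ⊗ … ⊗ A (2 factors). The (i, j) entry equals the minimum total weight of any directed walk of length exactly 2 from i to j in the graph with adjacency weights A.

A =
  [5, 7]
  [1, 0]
A^⊗2 =
  [8, 7]
  [1, 0]

Each entry (A^⊗2)_ij equals the minimum over all length-2 walks i = v_0 → v_1 → … → v_2 = j of Σ_t A[v_t][v_{t+1}]. For example, for (i, j) = (0, 1) we minimise over 2 possible intermediate vertex sequences; the minimum is 7, attained along the walk 0 → 1 → 1.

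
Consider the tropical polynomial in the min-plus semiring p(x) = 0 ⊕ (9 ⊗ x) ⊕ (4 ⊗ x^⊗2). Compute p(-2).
p(-2) = 0

A tropical monomial a ⊗ x^⊗i evaluates to a + i · x. Evaluating each term at x = -2:
  Term 0 contributes 0 + 0 · -2 = 0
  Term 1 contributes 9 + 1 · -2 = 7
  Term 2 contributes 4 + 2 · -2 = 0
p(-2) = ⊕ of these = min[0, 7, 0] = 0.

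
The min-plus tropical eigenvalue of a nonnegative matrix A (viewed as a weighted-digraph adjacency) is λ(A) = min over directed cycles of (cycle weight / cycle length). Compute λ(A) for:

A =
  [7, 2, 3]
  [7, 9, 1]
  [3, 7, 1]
λ(A) = 1

Enumerate directed cycles and compute their means (weight / length). Sample:
  cycle 0 → 0: weight = 7, length = 1, mean = 7/1 ≈ 7.000
  cycle 1 → 1: weight = 9, length = 1, mean = 9/1 ≈ 9.000
  cycle 2 → 2: weight = 1, length = 1, mean = 1/1 ≈ 1.000
  cycle 0 → 1 → 0: weight = 9, length = 2, mean = 9/2 ≈ 4.500
  cycle 0 → 2 → 0: weight = 6, length = 2, mean = 6/2 ≈ 3.000
  cycle 1 → 0 → 1: weight = 9, length = 2, mean = 9/2 ≈ 4.500
Minimum mean = 1.000, attained e.g. along the cycle 2 → 2 with weight 1 and length 1. So λ(A) = 1/1 = 1.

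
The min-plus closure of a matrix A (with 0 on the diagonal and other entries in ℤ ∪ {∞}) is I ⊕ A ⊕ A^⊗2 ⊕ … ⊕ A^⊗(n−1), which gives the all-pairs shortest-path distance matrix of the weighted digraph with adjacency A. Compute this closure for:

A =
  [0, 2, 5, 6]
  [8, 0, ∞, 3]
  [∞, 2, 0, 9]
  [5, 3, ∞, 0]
Closure =
  [0, 2, 5, 5]
  [8, 0, 13, 3]
  [10, 2, 0, 5]
  [5, 3, 10, 0]

This is the Floyd-Warshall all-pairs shortest-path computation. For each intermediate vertex k = 0, 1, …, 3, update dist[i][j] ← min(dist[i][j], dist[i][k] + dist[k][j]). The final matrix gives, for each (i, j), the minimum total weight of any directed path from i to j (possibly empty when i = j).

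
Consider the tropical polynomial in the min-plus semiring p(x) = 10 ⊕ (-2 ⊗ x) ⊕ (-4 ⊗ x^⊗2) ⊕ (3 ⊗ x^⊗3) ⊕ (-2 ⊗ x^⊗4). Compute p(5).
p(5) = 3

A tropical monomial a ⊗ x^⊗i evaluates to a + i · x. Evaluating each term at x = 5:
  Term 0 contributes 10 + 0 · 5 = 10
  Term 1 contributes -2 + 1 · 5 = 3
  Term 2 contributes -4 + 2 · 5 = 6
  Term 3 contributes 3 + 3 · 5 = 18
  Term 4 contributes -2 + 4 · 5 = 18
p(5) = ⊕ of these = min[10, 3, 6, 18, 18] = 3.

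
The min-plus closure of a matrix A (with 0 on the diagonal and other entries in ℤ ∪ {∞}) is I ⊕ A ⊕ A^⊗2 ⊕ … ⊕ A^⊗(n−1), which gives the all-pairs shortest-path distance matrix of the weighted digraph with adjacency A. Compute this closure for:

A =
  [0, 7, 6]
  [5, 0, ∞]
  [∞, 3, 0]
Closure =
  [0, 7, 6]
  [5, 0, 11]
  [8, 3, 0]

This is the Floyd-Warshall all-pairs shortest-path computation. For each intermediate vertex k = 0, 1, …, 2, update dist[i][j] ← min(dist[i][j], dist[i][k] + dist[k][j]). The final matrix gives, for each (i, j), the minimum total weight of any directed path from i to j (possibly empty when i = j).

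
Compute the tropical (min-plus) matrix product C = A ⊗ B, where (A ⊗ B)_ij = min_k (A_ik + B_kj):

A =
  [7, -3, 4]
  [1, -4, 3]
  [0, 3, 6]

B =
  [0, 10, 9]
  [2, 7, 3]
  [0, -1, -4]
A ⊗ B =
  [-1, 3, 0]
  [-2, 2, -1]
  [0, 5, 2]

Apply the min-plus product entry-by-entry:
  C[0][0] = min over k of (A[0][0] + B[0][0] = 7 + 0 = 7, A[0][1] + B[1][0] = -3 + 2 = -1, A[0][2] + B[2][0] = 4 + 0 = 4) = -1 (attained at k = 1)
  C[0][1] = min over k of (A[0][0] + B[0][1] = 7 + 10 = 17, A[0][1] + B[1][1] = -3 + 7 = 4, A[0][2] + B[2][1] = 4 + -1 = 3) = 3 (attained at k = 2)
  C[0][2] = min over k of (A[0][0] + B[0][2] = 7 + 9 = 16, A[0][1] + B[1][2] = -3 + 3 = 0, A[0][2] + B[2][2] = 4 + -4 = 0) = 0 (attained at k = 1)
  C[1][0] = min over k of (A[1][0] + B[0][0] = 1 + 0 = 1, A[1][1] + B[1][0] = -4 + 2 = -2, A[1][2] + B[2][0] = 3 + 0 = 3) = -2 (attained at k = 1)
  C[1][1] = min over k of (A[1][0] + B[0][1] = 1 + 10 = 11, A[1][1] + B[1][1] = -4 + 7 = 3, A[1][2] + B[2][1] = 3 + -1 = 2) = 2 (attained at k = 2)
  C[1][2] = min over k of (A[1][0] + B[0][2] = 1 + 9 = 10, A[1][1] + B[1][2] = -4 + 3 = -1, A[1][2] + B[2][2] = 3 + -4 = -1) = -1 (attained at k = 1)
  C[2][0] = min over k of (A[2][0] + B[0][0] = 0 + 0 = 0, A[2][1] + B[1][0] = 3 + 2 = 5, A[2][2] + B[2][0] = 6 + 0 = 6) = 0 (attained at k = 0)
  C[2][1] = min over k of (A[2][0] + B[0][1] = 0 + 10 = 10, A[2][1] + B[1][1] = 3 + 7 = 10, A[2][2] + B[2][1] = 6 + -1 = 5) = 5 (attained at k = 2)
  C[2][2] = min over k of (A[2][0] + B[0][2] = 0 + 9 = 9, A[2][1] + B[1][2] = 3 + 3 = 6, A[2][2] + B[2][2] = 6 + -4 = 2) = 2 (attained at k = 2)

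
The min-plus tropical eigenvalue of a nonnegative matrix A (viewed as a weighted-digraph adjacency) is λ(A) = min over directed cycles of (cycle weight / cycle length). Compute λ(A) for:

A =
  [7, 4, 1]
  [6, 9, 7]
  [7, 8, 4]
λ(A) = 4

Enumerate directed cycles and compute their means (weight / length). Sample:
  cycle 0 → 0: weight = 7, length = 1, mean = 7/1 ≈ 7.000
  cycle 1 → 1: weight = 9, length = 1, mean = 9/1 ≈ 9.000
  cycle 2 → 2: weight = 4, length = 1, mean = 4/1 ≈ 4.000
  cycle 0 → 1 → 0: weight = 10, length = 2, mean = 10/2 ≈ 5.000
  cycle 0 → 2 → 0: weight = 8, length = 2, mean = 8/2 ≈ 4.000
  cycle 1 → 0 → 1: weight = 10, length = 2, mean = 10/2 ≈ 5.000
Minimum mean = 4.000, attained e.g. along the cycle 2 → 2 with weight 4 and length 1. So λ(A) = 4/1 = 4.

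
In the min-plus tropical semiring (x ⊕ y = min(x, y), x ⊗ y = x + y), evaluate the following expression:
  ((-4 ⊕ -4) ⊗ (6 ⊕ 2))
((-4 ⊕ -4) ⊗ (6 ⊕ 2)) = -2

Expand innermost to outermost. Recall ⊕ takes the minimum of its arguments and ⊗ takes their sum. Working out the expression ((-4 ⊕ -4) ⊗ (6 ⊕ 2)) gives -2.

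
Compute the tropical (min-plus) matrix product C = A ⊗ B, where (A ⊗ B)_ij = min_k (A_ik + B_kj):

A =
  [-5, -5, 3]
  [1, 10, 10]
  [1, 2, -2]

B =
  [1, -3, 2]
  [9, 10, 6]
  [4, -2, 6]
A ⊗ B =
  [-4, -8, -3]
  [2, -2, 3]
  [2, -4, 3]

Apply the min-plus product entry-by-entry:
  C[0][0] = min over k of (A[0][0] + B[0][0] = -5 + 1 = -4, A[0][1] + B[1][0] = -5 + 9 = 4, A[0][2] + B[2][0] = 3 + 4 = 7) = -4 (attained at k = 0)
  C[0][1] = min over k of (A[0][0] + B[0][1] = -5 + -3 = -8, A[0][1] + B[1][1] = -5 + 10 = 5, A[0][2] + B[2][1] = 3 + -2 = 1) = -8 (attained at k = 0)
  C[0][2] = min over k of (A[0][0] + B[0][2] = -5 + 2 = -3, A[0][1] + B[1][2] = -5 + 6 = 1, A[0][2] + B[2][2] = 3 + 6 = 9) = -3 (attained at k = 0)
  C[1][0] = min over k of (A[1][0] + B[0][0] = 1 + 1 = 2, A[1][1] + B[1][0] = 10 + 9 = 19, A[1][2] + B[2][0] = 10 + 4 = 14) = 2 (attained at k = 0)
  C[1][1] = min over k of (A[1][0] + B[0][1] = 1 + -3 = -2, A[1][1] + B[1][1] = 10 + 10 = 20, A[1][2] + B[2][1] = 10 + -2 = 8) = -2 (attained at k = 0)
  C[1][2] = min over k of (A[1][0] + B[0][2] = 1 + 2 = 3, A[1][1] + B[1][2] = 10 + 6 = 16, A[1][2] + B[2][2] = 10 + 6 = 16) = 3 (attained at k = 0)
  C[2][0] = min over k of (A[2][0] + B[0][0] = 1 + 1 = 2, A[2][1] + B[1][0] = 2 + 9 = 11, A[2][2] + B[2][0] = -2 + 4 = 2) = 2 (attained at k = 0)
  C[2][1] = min over k of (A[2][0] + B[0][1] = 1 + -3 = -2, A[2][1] + B[1][1] = 2 + 10 = 12, A[2][2] + B[2][1] = -2 + -2 = -4) = -4 (attained at k = 2)
  C[2][2] = min over k of (A[2][0] + B[0][2] = 1 + 2 = 3, A[2][1] + B[1][2] = 2 + 6 = 8, A[2][2] + B[2][2] = -2 + 6 = 4) = 3 (attained at k = 0)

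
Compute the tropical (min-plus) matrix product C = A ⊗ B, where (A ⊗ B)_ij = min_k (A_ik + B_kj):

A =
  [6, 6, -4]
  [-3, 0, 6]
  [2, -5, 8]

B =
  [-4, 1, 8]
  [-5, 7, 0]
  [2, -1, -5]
A ⊗ B =
  [-2, -5, -9]
  [-7, -2, 0]
  [-10, 2, -5]

Apply the min-plus product entry-by-entry:
  C[0][0] = min over k of (A[0][0] + B[0][0] = 6 + -4 = 2, A[0][1] + B[1][0] = 6 + -5 = 1, A[0][2] + B[2][0] = -4 + 2 = -2) = -2 (attained at k = 2)
  C[0][1] = min over k of (A[0][0] + B[0][1] = 6 + 1 = 7, A[0][1] + B[1][1] = 6 + 7 = 13, A[0][2] + B[2][1] = -4 + -1 = -5) = -5 (attained at k = 2)
  C[0][2] = min over k of (A[0][0] + B[0][2] = 6 + 8 = 14, A[0][1] + B[1][2] = 6 + 0 = 6, A[0][2] + B[2][2] = -4 + -5 = -9) = -9 (attained at k = 2)
  C[1][0] = min over k of (A[1][0] + B[0][0] = -3 + -4 = -7, A[1][1] + B[1][0] = 0 + -5 = -5, A[1][2] + B[2][0] = 6 + 2 = 8) = -7 (attained at k = 0)
  C[1][1] = min over k of (A[1][0] + B[0][1] = -3 + 1 = -2, A[1][1] + B[1][1] = 0 + 7 = 7, A[1][2] + B[2][1] = 6 + -1 = 5) = -2 (attained at k = 0)
  C[1][2] = min over k of (A[1][0] + B[0][2] = -3 + 8 = 5, A[1][1] + B[1][2] = 0 + 0 = 0, A[1][2] + B[2][2] = 6 + -5 = 1) = 0 (attained at k = 1)
  C[2][0] = min over k of (A[2][0] + B[0][0] = 2 + -4 = -2, A[2][1] + B[1][0] = -5 + -5 = -10, A[2][2] + B[2][0] = 8 + 2 = 10) = -10 (attained at k = 1)
  C[2][1] = min over k of (A[2][0] + B[0][1] = 2 + 1 = 3, A[2][1] + B[1][1] = -5 + 7 = 2, A[2][2] + B[2][1] = 8 + -1 = 7) = 2 (attained at k = 1)
  C[2][2] = min over k of (A[2][0] + B[0][2] = 2 + 8 = 10, A[2][1] + B[1][2] = -5 + 0 = -5, A[2][2] + B[2][2] = 8 + -5 = 3) = -5 (attained at k = 1)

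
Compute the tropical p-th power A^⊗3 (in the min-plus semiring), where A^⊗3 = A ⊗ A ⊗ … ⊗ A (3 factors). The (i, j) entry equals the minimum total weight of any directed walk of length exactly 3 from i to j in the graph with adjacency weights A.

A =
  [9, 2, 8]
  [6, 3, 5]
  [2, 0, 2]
A^⊗3 =
  [9, 7, 9]
  [9, 7, 9]
  [6, 4, 6]

Each entry (A^⊗3)_ij equals the minimum over all length-3 walks i = v_0 → v_1 → … → v_3 = j of Σ_t A[v_t][v_{t+1}]. For example, for (i, j) = (0, 2) we minimise over 9 possible intermediate vertex sequences; the minimum is 9, attained along the walk 0 → 1 → 2 → 2.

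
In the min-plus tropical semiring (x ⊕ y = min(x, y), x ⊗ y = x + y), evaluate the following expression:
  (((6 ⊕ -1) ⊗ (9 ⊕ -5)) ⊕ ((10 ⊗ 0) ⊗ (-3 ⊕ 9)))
(((6 ⊕ -1) ⊗ (9 ⊕ -5)) ⊕ ((10 ⊗ 0) ⊗ (-3 ⊕ 9))) = -6

Expand innermost to outermost. Recall ⊕ takes the minimum of its arguments and ⊗ takes their sum. Working out the expression (((6 ⊕ -1) ⊗ (9 ⊕ -5)) ⊕ ((10 ⊗ 0) ⊗ (-3 ⊕ 9))) gives -6.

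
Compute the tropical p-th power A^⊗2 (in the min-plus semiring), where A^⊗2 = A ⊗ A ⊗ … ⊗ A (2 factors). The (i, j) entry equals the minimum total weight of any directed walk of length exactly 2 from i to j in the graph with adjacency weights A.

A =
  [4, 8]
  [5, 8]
A^⊗2 =
  [8, 12]
  [9, 13]

Each entry (A^⊗2)_ij equals the minimum over all length-2 walks i = v_0 → v_1 → … → v_2 = j of Σ_t A[v_t][v_{t+1}]. For example, for (i, j) = (0, 1) we minimise over 2 possible intermediate vertex sequences; the minimum is 12, attained along the walk 0 → 0 → 1.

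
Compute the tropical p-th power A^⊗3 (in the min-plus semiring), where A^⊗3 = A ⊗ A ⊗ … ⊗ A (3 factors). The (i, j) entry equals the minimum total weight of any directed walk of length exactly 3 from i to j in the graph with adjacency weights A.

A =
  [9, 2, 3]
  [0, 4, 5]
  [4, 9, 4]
A^⊗3 =
  [6, 4, 5]
  [2, 6, 7]
  [6, 10, 11]

Each entry (A^⊗3)_ij equals the minimum over all length-3 walks i = v_0 → v_1 → … → v_3 = j of Σ_t A[v_t][v_{t+1}]. For example, for (i, j) = (0, 2) we minimise over 9 possible intermediate vertex sequences; the minimum is 5, attained along the walk 0 → 1 → 0 → 2.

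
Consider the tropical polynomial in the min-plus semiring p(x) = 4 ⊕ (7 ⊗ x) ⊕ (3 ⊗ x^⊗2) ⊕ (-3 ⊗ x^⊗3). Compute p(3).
p(3) = 4

A tropical monomial a ⊗ x^⊗i evaluates to a + i · x. Evaluating each term at x = 3:
  Term 0 contributes 4 + 0 · 3 = 4
  Term 1 contributes 7 + 1 · 3 = 10
  Term 2 contributes 3 + 2 · 3 = 9
  Term 3 contributes -3 + 3 · 3 = 6
p(3) = ⊕ of these = min[4, 10, 9, 6] = 4.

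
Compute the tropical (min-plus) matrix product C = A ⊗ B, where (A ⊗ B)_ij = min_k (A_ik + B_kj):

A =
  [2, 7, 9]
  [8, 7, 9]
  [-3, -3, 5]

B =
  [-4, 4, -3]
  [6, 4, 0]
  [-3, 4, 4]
A ⊗ B =
  [-2, 6, -1]
  [4, 11, 5]
  [-7, 1, -6]

Apply the min-plus product entry-by-entry:
  C[0][0] = min over k of (A[0][0] + B[0][0] = 2 + -4 = -2, A[0][1] + B[1][0] = 7 + 6 = 13, A[0][2] + B[2][0] = 9 + -3 = 6) = -2 (attained at k = 0)
  C[0][1] = min over k of (A[0][0] + B[0][1] = 2 + 4 = 6, A[0][1] + B[1][1] = 7 + 4 = 11, A[0][2] + B[2][1] = 9 + 4 = 13) = 6 (attained at k = 0)
  C[0][2] = min over k of (A[0][0] + B[0][2] = 2 + -3 = -1, A[0][1] + B[1][2] = 7 + 0 = 7, A[0][2] + B[2][2] = 9 + 4 = 13) = -1 (attained at k = 0)
  C[1][0] = min over k of (A[1][0] + B[0][0] = 8 + -4 = 4, A[1][1] + B[1][0] = 7 + 6 = 13, A[1][2] + B[2][0] = 9 + -3 = 6) = 4 (attained at k = 0)
  C[1][1] = min over k of (A[1][0] + B[0][1] = 8 + 4 = 12, A[1][1] + B[1][1] = 7 + 4 = 11, A[1][2] + B[2][1] = 9 + 4 = 13) = 11 (attained at k = 1)
  C[1][2] = min over k of (A[1][0] + B[0][2] = 8 + -3 = 5, A[1][1] + B[1][2] = 7 + 0 = 7, A[1][2] + B[2][2] = 9 + 4 = 13) = 5 (attained at k = 0)
  C[2][0] = min over k of (A[2][0] + B[0][0] = -3 + -4 = -7, A[2][1] + B[1][0] = -3 + 6 = 3, A[2][2] + B[2][0] = 5 + -3 = 2) = -7 (attained at k = 0)
  C[2][1] = min over k of (A[2][0] + B[0][1] = -3 + 4 = 1, A[2][1] + B[1][1] = -3 + 4 = 1, A[2][2] + B[2][1] = 5 + 4 = 9) = 1 (attained at k = 0)
  C[2][2] = min over k of (A[2][0] + B[0][2] = -3 + -3 = -6, A[2][1] + B[1][2] = -3 + 0 = -3, A[2][2] + B[2][2] = 5 + 4 = 9) = -6 (attained at k = 0)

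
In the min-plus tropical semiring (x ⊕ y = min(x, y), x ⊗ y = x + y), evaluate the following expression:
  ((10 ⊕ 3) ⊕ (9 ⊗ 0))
((10 ⊕ 3) ⊕ (9 ⊗ 0)) = 3

Expand innermost to outermost. Recall ⊕ takes the minimum of its arguments and ⊗ takes their sum. Working out the expression ((10 ⊕ 3) ⊕ (9 ⊗ 0)) gives 3.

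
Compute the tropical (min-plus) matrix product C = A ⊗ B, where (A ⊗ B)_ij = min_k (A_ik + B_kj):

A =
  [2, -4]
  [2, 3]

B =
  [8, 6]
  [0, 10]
A ⊗ B =
  [-4, 6]
  [3, 8]

Apply the min-plus product entry-by-entry:
  C[0][0] = min over k of (A[0][0] + B[0][0] = 2 + 8 = 10, A[0][1] + B[1][0] = -4 + 0 = -4) = -4 (attained at k = 1)
  C[0][1] = min over k of (A[0][0] + B[0][1] = 2 + 6 = 8, A[0][1] + B[1][1] = -4 + 10 = 6) = 6 (attained at k = 1)
  C[1][0] = min over k of (A[1][0] + B[0][0] = 2 + 8 = 10, A[1][1] + B[1][0] = 3 + 0 = 3) = 3 (attained at k = 1)
  C[1][1] = min over k of (A[1][0] + B[0][1] = 2 + 6 = 8, A[1][1] + B[1][1] = 3 + 10 = 13) = 8 (attained at k = 0)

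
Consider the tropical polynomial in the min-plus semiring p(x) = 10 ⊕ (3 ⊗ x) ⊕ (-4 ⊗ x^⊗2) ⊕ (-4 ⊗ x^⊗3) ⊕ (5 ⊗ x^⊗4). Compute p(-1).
p(-1) = -7

A tropical monomial a ⊗ x^⊗i evaluates to a + i · x. Evaluating each term at x = -1:
  Term 0 contributes 10 + 0 · -1 = 10
  Term 1 contributes 3 + 1 · -1 = 2
  Term 2 contributes -4 + 2 · -1 = -6
  Term 3 contributes -4 + 3 · -1 = -7
  Term 4 contributes 5 + 4 · -1 = 1
p(-1) = ⊕ of these = min[10, 2, -6, -7, 1] = -7.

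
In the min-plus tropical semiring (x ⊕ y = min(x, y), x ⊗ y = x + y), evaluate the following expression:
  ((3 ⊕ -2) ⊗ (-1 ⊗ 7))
((3 ⊕ -2) ⊗ (-1 ⊗ 7)) = 4

Expand innermost to outermost. Recall ⊕ takes the minimum of its arguments and ⊗ takes their sum. Working out the expression ((3 ⊕ -2) ⊗ (-1 ⊗ 7)) gives 4.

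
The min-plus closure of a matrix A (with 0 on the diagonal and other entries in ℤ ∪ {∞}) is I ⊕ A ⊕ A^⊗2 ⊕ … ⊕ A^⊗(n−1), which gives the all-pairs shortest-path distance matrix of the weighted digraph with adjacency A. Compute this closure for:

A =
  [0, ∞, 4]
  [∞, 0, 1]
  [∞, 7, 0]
Closure =
  [0, 11, 4]
  [∞, 0, 1]
  [∞, 7, 0]

This is the Floyd-Warshall all-pairs shortest-path computation. For each intermediate vertex k = 0, 1, …, 2, update dist[i][j] ← min(dist[i][j], dist[i][k] + dist[k][j]). The final matrix gives, for each (i, j), the minimum total weight of any directed path from i to j (possibly empty when i = j).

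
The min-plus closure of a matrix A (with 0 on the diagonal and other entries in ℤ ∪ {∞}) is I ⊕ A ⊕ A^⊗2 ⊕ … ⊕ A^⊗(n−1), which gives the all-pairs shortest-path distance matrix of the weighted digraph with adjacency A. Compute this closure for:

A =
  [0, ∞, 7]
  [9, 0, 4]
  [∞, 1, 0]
Closure =
  [0, 8, 7]
  [9, 0, 4]
  [10, 1, 0]

This is the Floyd-Warshall all-pairs shortest-path computation. For each intermediate vertex k = 0, 1, …, 2, update dist[i][j] ← min(dist[i][j], dist[i][k] + dist[k][j]). The final matrix gives, for each (i, j), the minimum total weight of any directed path from i to j (possibly empty when i = j).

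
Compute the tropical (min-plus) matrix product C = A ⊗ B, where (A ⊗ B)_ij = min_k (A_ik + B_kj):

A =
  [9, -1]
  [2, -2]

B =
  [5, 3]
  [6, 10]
A ⊗ B =
  [5, 9]
  [4, 5]

Apply the min-plus product entry-by-entry:
  C[0][0] = min over k of (A[0][0] + B[0][0] = 9 + 5 = 14, A[0][1] + B[1][0] = -1 + 6 = 5) = 5 (attained at k = 1)
  C[0][1] = min over k of (A[0][0] + B[0][1] = 9 + 3 = 12, A[0][1] + B[1][1] = -1 + 10 = 9) = 9 (attained at k = 1)
  C[1][0] = min over k of (A[1][0] + B[0][0] = 2 + 5 = 7, A[1][1] + B[1][0] = -2 + 6 = 4) = 4 (attained at k = 1)
  C[1][1] = min over k of (A[1][0] + B[0][1] = 2 + 3 = 5, A[1][1] + B[1][1] = -2 + 10 = 8) = 5 (attained at k = 0)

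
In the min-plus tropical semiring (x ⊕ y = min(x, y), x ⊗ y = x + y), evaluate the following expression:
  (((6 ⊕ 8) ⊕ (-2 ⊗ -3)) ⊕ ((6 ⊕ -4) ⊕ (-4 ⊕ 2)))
(((6 ⊕ 8) ⊕ (-2 ⊗ -3)) ⊕ ((6 ⊕ -4) ⊕ (-4 ⊕ 2))) = -5

Expand innermost to outermost. Recall ⊕ takes the minimum of its arguments and ⊗ takes their sum. Working out the expression (((6 ⊕ 8) ⊕ (-2 ⊗ -3)) ⊕ ((6 ⊕ -4) ⊕ (-4 ⊕ 2))) gives -5.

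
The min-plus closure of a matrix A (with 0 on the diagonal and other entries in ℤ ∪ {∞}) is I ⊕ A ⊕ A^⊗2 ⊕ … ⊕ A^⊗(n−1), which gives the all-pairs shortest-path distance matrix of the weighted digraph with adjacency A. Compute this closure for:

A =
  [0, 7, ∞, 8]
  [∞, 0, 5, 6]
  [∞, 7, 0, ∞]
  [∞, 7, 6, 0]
Closure =
  [0, 7, 12, 8]
  [∞, 0, 5, 6]
  [∞, 7, 0, 13]
  [∞, 7, 6, 0]

This is the Floyd-Warshall all-pairs shortest-path computation. For each intermediate vertex k = 0, 1, …, 3, update dist[i][j] ← min(dist[i][j], dist[i][k] + dist[k][j]). The final matrix gives, for each (i, j), the minimum total weight of any directed path from i to j (possibly empty when i = j).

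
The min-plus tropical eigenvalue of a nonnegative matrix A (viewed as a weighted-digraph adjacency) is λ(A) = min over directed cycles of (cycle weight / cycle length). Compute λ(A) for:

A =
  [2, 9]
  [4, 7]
λ(A) = 2

Enumerate directed cycles and compute their means (weight / length). Sample:
  cycle 0 → 0: weight = 2, length = 1, mean = 2/1 ≈ 2.000
  cycle 1 → 1: weight = 7, length = 1, mean = 7/1 ≈ 7.000
  cycle 0 → 1 → 0: weight = 13, length = 2, mean = 13/2 ≈ 6.500
  cycle 1 → 0 → 1: weight = 13, length = 2, mean = 13/2 ≈ 6.500
Minimum mean = 2.000, attained e.g. along the cycle 0 → 0 with weight 2 and length 1. So λ(A) = 2/1 = 2.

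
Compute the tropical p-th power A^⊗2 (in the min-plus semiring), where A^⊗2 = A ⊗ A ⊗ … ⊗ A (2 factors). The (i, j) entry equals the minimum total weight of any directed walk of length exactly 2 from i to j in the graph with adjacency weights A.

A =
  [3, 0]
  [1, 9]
A^⊗2 =
  [1, 3]
  [4, 1]

Each entry (A^⊗2)_ij equals the minimum over all length-2 walks i = v_0 → v_1 → … → v_2 = j of Σ_t A[v_t][v_{t+1}]. For example, for (i, j) = (0, 1) we minimise over 2 possible intermediate vertex sequences; the minimum is 3, attained along the walk 0 → 0 → 1.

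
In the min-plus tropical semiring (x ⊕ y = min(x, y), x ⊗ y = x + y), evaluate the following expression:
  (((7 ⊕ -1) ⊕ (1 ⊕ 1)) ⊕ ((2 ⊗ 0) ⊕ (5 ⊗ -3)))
(((7 ⊕ -1) ⊕ (1 ⊕ 1)) ⊕ ((2 ⊗ 0) ⊕ (5 ⊗ -3))) = -1

Expand innermost to outermost. Recall ⊕ takes the minimum of its arguments and ⊗ takes their sum. Working out the expression (((7 ⊕ -1) ⊕ (1 ⊕ 1)) ⊕ ((2 ⊗ 0) ⊕ (5 ⊗ -3))) gives -1.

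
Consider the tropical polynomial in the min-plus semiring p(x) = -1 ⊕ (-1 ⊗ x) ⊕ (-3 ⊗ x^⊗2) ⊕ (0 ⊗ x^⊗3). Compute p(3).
p(3) = -1

A tropical monomial a ⊗ x^⊗i evaluates to a + i · x. Evaluating each term at x = 3:
  Term 0 contributes -1 + 0 · 3 = -1
  Term 1 contributes -1 + 1 · 3 = 2
  Term 2 contributes -3 + 2 · 3 = 3
  Term 3 contributes 0 + 3 · 3 = 9
p(3) = ⊕ of these = min[-1, 2, 3, 9] = -1.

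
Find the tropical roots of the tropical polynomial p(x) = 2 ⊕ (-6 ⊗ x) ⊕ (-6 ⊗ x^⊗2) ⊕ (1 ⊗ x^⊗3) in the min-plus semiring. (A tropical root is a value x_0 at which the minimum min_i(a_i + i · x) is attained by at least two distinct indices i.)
Roots: {-7, 0, 8}

Each tropical root is a break point of the lower envelope of the lines y = a_i + i · x (there are 4 lines, with slopes 0, 1, ..., 3). Only the lines that attain the minimum somewhere contribute to roots; other lines are dominated. Here the surviving (envelope) indices are i = 3, i = 2, i = 1, i = 0.
Intersections between consecutive envelope lines give the roots: for adjacent envelope indices i < j the intersection is x = (a_i − a_j) / (j − i). Reading off the sorted break points: {-7, 0, 8}.
Verification: at each break x_0, at least two indices attain the minimum of min_i(a_i + i · x_0).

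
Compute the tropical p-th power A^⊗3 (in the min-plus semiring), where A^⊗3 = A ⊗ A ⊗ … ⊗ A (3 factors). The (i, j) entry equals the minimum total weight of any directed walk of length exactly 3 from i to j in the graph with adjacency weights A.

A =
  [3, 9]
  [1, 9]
A^⊗3 =
  [9, 15]
  [7, 13]

Each entry (A^⊗3)_ij equals the minimum over all length-3 walks i = v_0 → v_1 → … → v_3 = j of Σ_t A[v_t][v_{t+1}]. For example, for (i, j) = (0, 1) we minimise over 4 possible intermediate vertex sequences; the minimum is 15, attained along the walk 0 → 0 → 0 → 1.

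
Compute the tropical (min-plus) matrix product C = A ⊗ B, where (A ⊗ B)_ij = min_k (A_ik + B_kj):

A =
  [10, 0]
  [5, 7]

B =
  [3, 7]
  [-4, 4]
A ⊗ B =
  [-4, 4]
  [3, 11]

Apply the min-plus product entry-by-entry:
  C[0][0] = min over k of (A[0][0] + B[0][0] = 10 + 3 = 13, A[0][1] + B[1][0] = 0 + -4 = -4) = -4 (attained at k = 1)
  C[0][1] = min over k of (A[0][0] + B[0][1] = 10 + 7 = 17, A[0][1] + B[1][1] = 0 + 4 = 4) = 4 (attained at k = 1)
  C[1][0] = min over k of (A[1][0] + B[0][0] = 5 + 3 = 8, A[1][1] + B[1][0] = 7 + -4 = 3) = 3 (attained at k = 1)
  C[1][1] = min over k of (A[1][0] + B[0][1] = 5 + 7 = 12, A[1][1] + B[1][1] = 7 + 4 = 11) = 11 (attained at k = 1)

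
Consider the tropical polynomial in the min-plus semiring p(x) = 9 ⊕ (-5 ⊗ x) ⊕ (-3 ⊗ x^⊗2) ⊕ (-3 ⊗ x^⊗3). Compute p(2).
p(2) = -3

A tropical monomial a ⊗ x^⊗i evaluates to a + i · x. Evaluating each term at x = 2:
  Term 0 contributes 9 + 0 · 2 = 9
  Term 1 contributes -5 + 1 · 2 = -3
  Term 2 contributes -3 + 2 · 2 = 1
  Term 3 contributes -3 + 3 · 2 = 3
p(2) = ⊕ of these = min[9, -3, 1, 3] = -3.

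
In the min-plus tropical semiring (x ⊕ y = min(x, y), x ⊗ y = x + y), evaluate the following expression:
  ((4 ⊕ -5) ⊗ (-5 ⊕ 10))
((4 ⊕ -5) ⊗ (-5 ⊕ 10)) = -10

Expand innermost to outermost. Recall ⊕ takes the minimum of its arguments and ⊗ takes their sum. Working out the expression ((4 ⊕ -5) ⊗ (-5 ⊕ 10)) gives -10.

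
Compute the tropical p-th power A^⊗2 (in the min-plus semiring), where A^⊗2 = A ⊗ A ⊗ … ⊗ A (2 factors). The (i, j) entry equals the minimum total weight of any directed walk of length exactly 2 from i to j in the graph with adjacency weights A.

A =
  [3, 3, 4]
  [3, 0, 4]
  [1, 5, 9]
A^⊗2 =
  [5, 3, 7]
  [3, 0, 4]
  [4, 4, 5]

Each entry (A^⊗2)_ij equals the minimum over all length-2 walks i = v_0 → v_1 → … → v_2 = j of Σ_t A[v_t][v_{t+1}]. For example, for (i, j) = (0, 2) we minimise over 3 possible intermediate vertex sequences; the minimum is 7, attained along the walk 0 → 0 → 2.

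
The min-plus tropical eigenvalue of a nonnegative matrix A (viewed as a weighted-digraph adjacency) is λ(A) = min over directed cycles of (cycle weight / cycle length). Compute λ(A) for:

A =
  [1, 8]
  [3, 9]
λ(A) = 1

Enumerate directed cycles and compute their means (weight / length). Sample:
  cycle 0 → 0: weight = 1, length = 1, mean = 1/1 ≈ 1.000
  cycle 1 → 1: weight = 9, length = 1, mean = 9/1 ≈ 9.000
  cycle 0 → 1 → 0: weight = 11, length = 2, mean = 11/2 ≈ 5.500
  cycle 1 → 0 → 1: weight = 11, length = 2, mean = 11/2 ≈ 5.500
Minimum mean = 1.000, attained e.g. along the cycle 0 → 0 with weight 1 and length 1. So λ(A) = 1/1 = 1.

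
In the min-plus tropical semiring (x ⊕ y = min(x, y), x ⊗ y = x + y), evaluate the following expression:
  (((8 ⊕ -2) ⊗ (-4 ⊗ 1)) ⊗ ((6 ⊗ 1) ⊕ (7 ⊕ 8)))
(((8 ⊕ -2) ⊗ (-4 ⊗ 1)) ⊗ ((6 ⊗ 1) ⊕ (7 ⊕ 8))) = 2

Expand innermost to outermost. Recall ⊕ takes the minimum of its arguments and ⊗ takes their sum. Working out the expression (((8 ⊕ -2) ⊗ (-4 ⊗ 1)) ⊗ ((6 ⊗ 1) ⊕ (7 ⊕ 8))) gives 2.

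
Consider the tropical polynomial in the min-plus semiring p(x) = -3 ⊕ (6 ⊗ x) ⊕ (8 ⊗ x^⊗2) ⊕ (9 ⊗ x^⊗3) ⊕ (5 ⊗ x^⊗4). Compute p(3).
p(3) = -3

A tropical monomial a ⊗ x^⊗i evaluates to a + i · x. Evaluating each term at x = 3:
  Term 0 contributes -3 + 0 · 3 = -3
  Term 1 contributes 6 + 1 · 3 = 9
  Term 2 contributes 8 + 2 · 3 = 14
  Term 3 contributes 9 + 3 · 3 = 18
  Term 4 contributes 5 + 4 · 3 = 17
p(3) = ⊕ of these = min[-3, 9, 14, 18, 17] = -3.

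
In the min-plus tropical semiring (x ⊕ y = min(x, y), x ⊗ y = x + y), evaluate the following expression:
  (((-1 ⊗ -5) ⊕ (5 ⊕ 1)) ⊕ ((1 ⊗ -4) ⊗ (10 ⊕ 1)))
(((-1 ⊗ -5) ⊕ (5 ⊕ 1)) ⊕ ((1 ⊗ -4) ⊗ (10 ⊕ 1))) = -6

Expand innermost to outermost. Recall ⊕ takes the minimum of its arguments and ⊗ takes their sum. Working out the expression (((-1 ⊗ -5) ⊕ (5 ⊕ 1)) ⊕ ((1 ⊗ -4) ⊗ (10 ⊕ 1))) gives -6.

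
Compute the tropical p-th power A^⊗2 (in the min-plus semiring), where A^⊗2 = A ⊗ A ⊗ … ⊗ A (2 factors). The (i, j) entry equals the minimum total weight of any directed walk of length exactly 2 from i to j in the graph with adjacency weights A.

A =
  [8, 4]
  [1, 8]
A^⊗2 =
  [5, 12]
  [9, 5]

Each entry (A^⊗2)_ij equals the minimum over all length-2 walks i = v_0 → v_1 → … → v_2 = j of Σ_t A[v_t][v_{t+1}]. For example, for (i, j) = (0, 1) we minimise over 2 possible intermediate vertex sequences; the minimum is 12, attained along the walk 0 → 0 → 1.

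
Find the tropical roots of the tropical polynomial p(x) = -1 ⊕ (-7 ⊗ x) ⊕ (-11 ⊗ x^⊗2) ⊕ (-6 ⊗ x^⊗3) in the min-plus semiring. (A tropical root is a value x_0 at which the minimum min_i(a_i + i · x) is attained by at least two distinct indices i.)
Roots: {-5, 4, 6}

Each tropical root is a break point of the lower envelope of the lines y = a_i + i · x (there are 4 lines, with slopes 0, 1, ..., 3). Only the lines that attain the minimum somewhere contribute to roots; other lines are dominated. Here the surviving (envelope) indices are i = 3, i = 2, i = 1, i = 0.
Intersections between consecutive envelope lines give the roots: for adjacent envelope indices i < j the intersection is x = (a_i − a_j) / (j − i). Reading off the sorted break points: {-5, 4, 6}.
Verification: at each break x_0, at least two indices attain the minimum of min_i(a_i + i · x_0).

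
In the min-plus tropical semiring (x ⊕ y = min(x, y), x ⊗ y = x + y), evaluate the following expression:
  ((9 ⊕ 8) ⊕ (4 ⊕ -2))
((9 ⊕ 8) ⊕ (4 ⊕ -2)) = -2

Expand innermost to outermost. Recall ⊕ takes the minimum of its arguments and ⊗ takes their sum. Working out the expression ((9 ⊕ 8) ⊕ (4 ⊕ -2)) gives -2.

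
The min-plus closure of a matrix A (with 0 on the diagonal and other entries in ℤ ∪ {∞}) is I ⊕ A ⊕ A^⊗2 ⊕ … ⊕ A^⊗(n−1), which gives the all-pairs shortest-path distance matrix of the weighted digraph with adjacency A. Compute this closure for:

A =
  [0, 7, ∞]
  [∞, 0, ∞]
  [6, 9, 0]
Closure =
  [0, 7, ∞]
  [∞, 0, ∞]
  [6, 9, 0]

This is the Floyd-Warshall all-pairs shortest-path computation. For each intermediate vertex k = 0, 1, …, 2, update dist[i][j] ← min(dist[i][j], dist[i][k] + dist[k][j]). The final matrix gives, for each (i, j), the minimum total weight of any directed path from i to j (possibly empty when i = j).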